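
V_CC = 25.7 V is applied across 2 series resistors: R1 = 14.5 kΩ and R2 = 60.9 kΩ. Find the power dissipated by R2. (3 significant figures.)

P ≈ 7.08 mW

The common current is I = 25.7/75.40 = 0.3408 mA.
V(R2) = I·R = 20.76 V; P = V·I = 20.76 × 0.3408 = 7.075 mW.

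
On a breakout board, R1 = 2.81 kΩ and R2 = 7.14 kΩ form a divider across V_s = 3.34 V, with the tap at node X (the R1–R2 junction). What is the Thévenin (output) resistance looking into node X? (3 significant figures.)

R_th ≈ 2.02 kΩ

Zeroing V_s shorts the top of R1 to ground, so R_th = R1 ‖ R2 = 2.016 kΩ.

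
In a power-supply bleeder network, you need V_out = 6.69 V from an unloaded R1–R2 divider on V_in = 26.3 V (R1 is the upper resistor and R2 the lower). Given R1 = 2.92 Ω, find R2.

Required fraction k = V_out/V_in = 0.2544.
R2 = R1 · 0.2544/(1 − 0.2544) = 0.9962 Ω.

R2 ≈ 0.996 Ω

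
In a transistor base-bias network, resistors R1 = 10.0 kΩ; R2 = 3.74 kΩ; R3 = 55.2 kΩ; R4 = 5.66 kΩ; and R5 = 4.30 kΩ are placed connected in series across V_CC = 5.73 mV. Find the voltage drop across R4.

ΣR = 10.0 + 3.74 + 55.2 + 5.66 + 4.30 = 78.90 kΩ.
Voltage divider: V = V_CC · (5.660 / 78.90) = 5.73 × 0.07174 = 0.4110 mV.

V ≈ 0.411 mV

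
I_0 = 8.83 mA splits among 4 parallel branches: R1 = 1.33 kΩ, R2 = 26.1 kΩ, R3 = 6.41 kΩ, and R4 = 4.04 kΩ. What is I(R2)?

I ≈ 0.283 mA

Total conductance ΣG = 1/1.33 + 1/26.1 + 1/6.41 + 1/4.04 = 1.194 (units of 1/kΩ).
R2 takes the fraction G_k/ΣG = 0.03831/1.194 = 0.03210, so I = 8.83 × 0.03210 = 0.2834 mA.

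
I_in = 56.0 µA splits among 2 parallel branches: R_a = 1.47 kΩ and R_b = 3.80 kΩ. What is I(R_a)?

I ≈ 40.4 µA

With just two branches, the current splits inversely with resistance.
So I = 56.0 × 3.80/5.270 = 40.38 µA.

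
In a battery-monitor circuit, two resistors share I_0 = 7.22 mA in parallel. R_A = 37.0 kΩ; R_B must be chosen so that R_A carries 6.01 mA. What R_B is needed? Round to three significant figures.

R_B ≈ 184 kΩ

The fraction through R_A equals R_B/(R_A+R_B).
With f = 0.8324, R_B = R_A · f/(1−f) = 37.0 × 4.967 = 183.8 kΩ.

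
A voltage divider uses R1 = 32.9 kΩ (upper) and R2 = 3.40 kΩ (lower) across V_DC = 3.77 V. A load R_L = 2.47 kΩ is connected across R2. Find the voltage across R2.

V_out ≈ 0.157 V

The load sits in parallel with R2, giving an effective lower resistance R2' = R2·R_L/(R2+R_L) = 1.431 kΩ.
Then V_out = V_DC · R2'/(R1 + R2') = 3.77 × 1.431/34.33 = 0.1571 V.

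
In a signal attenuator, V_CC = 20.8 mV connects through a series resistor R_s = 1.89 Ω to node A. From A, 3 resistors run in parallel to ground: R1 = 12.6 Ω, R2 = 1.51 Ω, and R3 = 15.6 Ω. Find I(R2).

I ≈ 5.46 mA

Equivalent of the parallel group: R_p = 1.241 Ω.
V_A by voltage divider: V_A = 20.8 × 1.241/(1.89 + 1.241) = 8.245 mV.
Branch current I = V_A/R2 = 8.245/1.51 = 5.460 mA.
(Check via current divider: I_total = 6.643 mA; share G_k/ΣG = 0.8219 → same result.)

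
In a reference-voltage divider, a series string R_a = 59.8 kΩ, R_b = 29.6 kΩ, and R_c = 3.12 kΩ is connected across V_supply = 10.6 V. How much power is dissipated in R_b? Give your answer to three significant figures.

ΣR = 92.52 kΩ → I = 10.6/92.52 = 0.1146 mA.
P = I²R = 0.01313 × 29.6 = 0.3885 mW.

P ≈ 0.389 mW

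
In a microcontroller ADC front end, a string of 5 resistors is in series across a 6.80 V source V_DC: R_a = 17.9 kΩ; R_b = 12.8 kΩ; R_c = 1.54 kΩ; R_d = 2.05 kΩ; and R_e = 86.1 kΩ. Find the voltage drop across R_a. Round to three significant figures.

Total series resistance ΣR = 17.9 + 12.8 + 1.54 + 2.05 + 86.1 = 120.4 kΩ.
By the voltage-divider rule, V = 6.80 × 17.90/120.4 = 1.011 V.

V ≈ 1.01 V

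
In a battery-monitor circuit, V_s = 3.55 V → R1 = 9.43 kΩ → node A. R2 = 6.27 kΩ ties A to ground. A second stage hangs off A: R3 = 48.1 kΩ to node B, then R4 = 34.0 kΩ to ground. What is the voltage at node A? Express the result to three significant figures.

V_A ≈ 1.36 V

Node A sees R2 in parallel with the series input of stage 2, R3 + R4 = 82.10 kΩ.
R2 ‖ (R3+R4) = 5.825 kΩ.
So V_A = 3.55 × 0.3818 = 1.356 V.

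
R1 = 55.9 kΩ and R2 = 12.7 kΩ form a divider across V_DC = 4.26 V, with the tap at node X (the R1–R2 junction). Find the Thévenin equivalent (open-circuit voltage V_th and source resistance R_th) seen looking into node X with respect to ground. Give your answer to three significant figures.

Open-circuit (no load on X): V_th = V_DC · R2/(R1 + R2) = 4.26 × 12.7/(55.90 + 12.7) = 0.7887 V.
Looking into X with the source shorted: R_th = R1·R2/(R1+R2) = 55.90 × 12.7/68.60 = 10.35 kΩ.

V_th ≈ 0.789 V, R_th ≈ 10.3 kΩ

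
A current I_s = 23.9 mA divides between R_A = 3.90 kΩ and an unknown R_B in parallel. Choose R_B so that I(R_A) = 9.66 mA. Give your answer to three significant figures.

In a two-way split, I_A/I_s = R_B/(R_A + R_B).
With f = 0.4042, R_B = R_A · f/(1−f) = 3.90 × 0.6784 = 2.646 kΩ.

R_B ≈ 2.65 kΩ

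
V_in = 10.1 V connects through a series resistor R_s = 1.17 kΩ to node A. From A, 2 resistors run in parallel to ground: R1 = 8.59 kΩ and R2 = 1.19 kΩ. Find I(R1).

Equivalent of the parallel group: R_p = 1.045 kΩ.
Node voltage V_A = V_in · R_p/(R_s + R_p) = 10.1 × 0.4718 = 4.766 V.
I(R1) = V_A / R1 = 4.766/8.59 = 0.5548 mA.

I ≈ 0.555 mA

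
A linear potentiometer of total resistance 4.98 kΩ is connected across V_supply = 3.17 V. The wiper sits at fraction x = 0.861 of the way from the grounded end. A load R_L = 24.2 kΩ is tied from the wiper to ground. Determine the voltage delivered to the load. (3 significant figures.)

V_out ≈ 2.66 V

Split the track: R_lower = x·R_p = 4.288 kΩ, R_upper = (1−x)·R_p = 0.6922 kΩ.
Lower segment in parallel with the load: 4.288 ‖ 24.2 = 3.642 kΩ.
Loaded-divider output: V_out = 3.17 × 0.8403 = 2.664 V.
(Unloaded: V_out = x·V_supply = 2.73 V.)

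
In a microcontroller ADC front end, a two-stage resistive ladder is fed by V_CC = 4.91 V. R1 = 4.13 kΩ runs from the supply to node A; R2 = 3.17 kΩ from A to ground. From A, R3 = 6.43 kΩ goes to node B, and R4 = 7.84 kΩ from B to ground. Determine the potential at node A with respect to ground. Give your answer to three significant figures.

V_A ≈ 1.89 V

The second stage (R3 + R4 = 14.27 kΩ) loads node A in parallel with R2.
Effective lower resistance at A: R2 ‖ 14.27 = 2.594 kΩ.
First divider: V_A = V_CC · 2.594/(4.13 + 2.594) = 1.894 V.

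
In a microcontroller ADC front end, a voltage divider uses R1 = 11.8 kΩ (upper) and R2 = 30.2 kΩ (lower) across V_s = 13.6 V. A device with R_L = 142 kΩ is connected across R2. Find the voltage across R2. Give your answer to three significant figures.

R2 ‖ R_L = (30.2 × 142)/(30.2 + 142) = 24.90 kΩ.
Now apply the divider: V_out = 13.6 × 0.6785 = 9.228 V.
(Unloaded it would be 9.78 V; the load pulls it down.)

V_out ≈ 9.23 V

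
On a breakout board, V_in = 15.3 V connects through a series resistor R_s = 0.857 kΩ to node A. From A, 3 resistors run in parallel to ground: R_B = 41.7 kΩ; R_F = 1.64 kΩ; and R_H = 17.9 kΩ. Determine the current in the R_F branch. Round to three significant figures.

I ≈ 5.86 mA

Parallel bank: R_p = 1/(1/41.7 + 1/1.64 + 1/17.9) = 1.450 kΩ.
V_A = 15.3 × 1.450/2.307 = 9.617 V.
Branch current I = V_A/R_F = 9.617/1.64 = 5.864 mA.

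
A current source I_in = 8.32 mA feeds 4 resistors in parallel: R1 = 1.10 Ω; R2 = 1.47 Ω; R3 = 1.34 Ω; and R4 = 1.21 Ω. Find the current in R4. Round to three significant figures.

Conductances: ΣG = 1/1.10 + 1/1.47 + 1/1.34 + 1/1.21 = 3.162 (1/Ω).
By the current-divider rule, I = I_in · G_k/ΣG = 8.32 × 0.2614 = 2.175 mA.

I ≈ 2.17 mA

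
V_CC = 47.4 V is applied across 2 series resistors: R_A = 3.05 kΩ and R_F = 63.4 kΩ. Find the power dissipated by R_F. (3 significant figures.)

ΣR = 66.45 kΩ → I = 47.4/66.45 = 0.7133 mA.
P = I²R = 0.5088 × 63.4 = 32.26 mW.

P ≈ 32.3 mW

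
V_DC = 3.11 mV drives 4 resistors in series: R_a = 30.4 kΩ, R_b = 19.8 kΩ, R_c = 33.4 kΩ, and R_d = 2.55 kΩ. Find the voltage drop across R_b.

ΣR = 30.4 + 19.8 + 33.4 + 2.55 = 86.15 kΩ.
Voltage divider: V = V_DC · (19.80 / 86.15) = 3.11 × 0.2298 = 0.7148 mV.

V ≈ 0.715 mV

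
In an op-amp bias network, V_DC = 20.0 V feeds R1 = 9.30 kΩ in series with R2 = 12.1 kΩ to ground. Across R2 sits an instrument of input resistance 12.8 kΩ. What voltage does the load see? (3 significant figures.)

V_out ≈ 8.02 V

R2 ‖ R_L = (12.1 × 12.8)/(12.1 + 12.8) = 6.220 kΩ.
Voltage divider with the loaded lower leg: V_out = 20.0 × 6.220/(9.30 + 6.220) = 20.0 × 0.4008 = 8.016 V.
(Unloaded it would be 11.3 V; the load pulls it down.)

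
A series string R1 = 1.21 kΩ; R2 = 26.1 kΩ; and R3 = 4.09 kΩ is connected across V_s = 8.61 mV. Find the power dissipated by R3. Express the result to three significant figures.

The common current is I = 8.61/31.40 = 0.2742 µA.
V(R3) = I·R = 1.121 mV; P = V·I = 1.121 × 0.2742 = 0.3075 nW.

P ≈ 0.308 nW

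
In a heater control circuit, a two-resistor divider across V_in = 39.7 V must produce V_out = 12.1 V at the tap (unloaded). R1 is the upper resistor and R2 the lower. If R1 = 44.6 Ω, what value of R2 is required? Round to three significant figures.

R2 ≈ 19.6 Ω

The divider ratio is R2/(R1+R2) = 12.1/39.7 = 0.3048.
So R2 = R1 · V_out/(V_in − V_out) = 44.6 × 12.1/(39.7 − 12.1) = 44.6 × 0.4384 = 19.55 Ω.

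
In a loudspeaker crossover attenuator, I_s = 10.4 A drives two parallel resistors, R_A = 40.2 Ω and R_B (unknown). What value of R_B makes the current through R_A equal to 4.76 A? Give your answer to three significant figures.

In a two-way split, I_A/I_s = R_B/(R_A + R_B).
With f = 0.4577, R_B = R_A · f/(1−f) = 40.2 × 0.8440 = 33.93 Ω.

R_B ≈ 33.9 Ω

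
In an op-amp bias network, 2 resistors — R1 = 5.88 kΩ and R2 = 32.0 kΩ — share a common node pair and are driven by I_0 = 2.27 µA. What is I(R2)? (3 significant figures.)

I ≈ 0.352 µA

For two parallel branches, I_k = I_0 · (other R)/(sum of R).
So I = 2.27 × 5.88/37.88 = 0.3524 µA.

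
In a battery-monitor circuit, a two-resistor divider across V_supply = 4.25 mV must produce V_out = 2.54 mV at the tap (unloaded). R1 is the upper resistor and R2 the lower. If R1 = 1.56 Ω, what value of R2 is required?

Required fraction k = V_out/V_supply = 0.5976.
So R2 = R1 · V_out/(V_supply − V_out) = 1.56 × 2.54/(4.25 − 2.54) = 1.56 × 1.485 = 2.317 Ω.

R2 ≈ 2.32 Ω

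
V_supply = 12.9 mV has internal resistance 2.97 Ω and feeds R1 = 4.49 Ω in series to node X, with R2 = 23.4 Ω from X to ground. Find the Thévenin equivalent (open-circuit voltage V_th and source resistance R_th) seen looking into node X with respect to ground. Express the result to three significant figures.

R1' = 2.97 + 4.49 = 7.460 Ω (source resistance + R1).
Open-circuit (no load on X): V_th = V_supply · R2/(R1' + R2) = 12.9 × 23.4/(7.460 + 23.4) = 9.782 mV.
With V_supply suppressed (replaced by a short), R_th = R1' ‖ R2 = (7.460 × 23.4)/(7.460 + 23.4) = 5.657 Ω.

V_th ≈ 9.78 mV, R_th ≈ 5.66 Ω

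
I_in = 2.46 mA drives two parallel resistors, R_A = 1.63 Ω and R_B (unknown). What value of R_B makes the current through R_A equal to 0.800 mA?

The fraction through R_A equals R_B/(R_A+R_B).
With f = 0.3252, R_B = R_A · f/(1−f) = 1.63 × 0.4819 = 0.7855 Ω.

R_B ≈ 0.786 Ω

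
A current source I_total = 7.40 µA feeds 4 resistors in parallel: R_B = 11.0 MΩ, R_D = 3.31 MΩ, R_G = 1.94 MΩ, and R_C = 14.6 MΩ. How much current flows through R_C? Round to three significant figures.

Conductances: ΣG = 1/11.0 + 1/3.31 + 1/1.94 + 1/14.6 = 0.9770 (1/MΩ).
Current divider: I(R_C) = I_total · G_k/ΣG = 7.40 × (0.06849/0.9770) = 7.40 × 0.07011 = 0.5188 µA.

I ≈ 0.519 µA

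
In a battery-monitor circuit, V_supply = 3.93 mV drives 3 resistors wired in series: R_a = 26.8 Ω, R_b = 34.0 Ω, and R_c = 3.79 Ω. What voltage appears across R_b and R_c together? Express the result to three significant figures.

Series total: ΣR = 26.8 + 34.0 + 3.79 = 64.59 Ω.
R_{R_b..R_c} = 34.0 + 3.79 = 37.79 Ω.
Voltage divider: V = V_supply · (37.79 / 64.59) = 3.93 × 0.5851 = 2.299 mV.

V ≈ 2.30 mV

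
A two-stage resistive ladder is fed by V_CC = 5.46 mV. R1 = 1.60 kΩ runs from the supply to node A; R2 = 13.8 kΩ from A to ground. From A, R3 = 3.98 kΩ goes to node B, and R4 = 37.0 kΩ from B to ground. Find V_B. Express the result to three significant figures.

Looking into the second stage from A: R3 + R4 = 40.98 kΩ appears in parallel with R2.
R2 ‖ (R3+R4) = 10.32 kΩ.
First divider: V_A = V_CC · 10.32/(1.60 + 10.32) = 4.727 mV.
Then the unloaded second divider: V_B = V_A × R4/(R3+R4) = 4.727 × 0.9029 = 4.268 mV.

V_B ≈ 4.27 mV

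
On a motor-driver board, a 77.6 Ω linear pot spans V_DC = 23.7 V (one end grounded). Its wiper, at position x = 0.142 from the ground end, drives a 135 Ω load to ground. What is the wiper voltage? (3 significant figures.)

The pot divides into 66.58 Ω above the wiper and 11.02 Ω below.
R_L loads the lower segment: effective lower R = 10.19 Ω.
V_out = 23.7 × 10.19/(66.58 + 10.19) = 3.145 V.

V_out ≈ 3.15 V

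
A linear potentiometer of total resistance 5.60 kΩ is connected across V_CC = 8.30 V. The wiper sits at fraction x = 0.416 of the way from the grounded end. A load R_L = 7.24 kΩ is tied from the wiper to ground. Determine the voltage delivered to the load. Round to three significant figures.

V_out ≈ 2.91 V

The pot divides into 3.270 kΩ above the wiper and 2.330 kΩ below.
R_L loads the lower segment: effective lower R = 1.762 kΩ.
Loaded-divider output: V_out = 8.30 × 0.3502 = 2.907 V.
(Unloaded: V_out = x·V_CC = 3.45 V.)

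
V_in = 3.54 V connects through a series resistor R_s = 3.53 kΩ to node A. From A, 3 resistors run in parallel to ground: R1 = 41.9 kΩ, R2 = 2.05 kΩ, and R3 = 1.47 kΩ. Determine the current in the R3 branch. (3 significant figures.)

I ≈ 0.462 mA

Parallel bank: R_p = 1/(1/41.9 + 1/2.05 + 1/1.47) = 0.8390 kΩ.
Node voltage V_A = V_in · R_p/(R_s + R_p) = 3.54 × 0.1920 = 0.6798 V.
I(R3) = V_A / R3 = 0.6798/1.47 = 0.4624 mA.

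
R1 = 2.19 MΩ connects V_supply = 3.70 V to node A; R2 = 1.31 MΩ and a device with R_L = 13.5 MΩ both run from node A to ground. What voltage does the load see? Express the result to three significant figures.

V_out ≈ 1.31 V

R2 ‖ R_L = (1.31 × 13.5)/(1.31 + 13.5) = 1.194 MΩ.
Now apply the divider: V_out = 3.70 × 0.3529 = 1.306 V.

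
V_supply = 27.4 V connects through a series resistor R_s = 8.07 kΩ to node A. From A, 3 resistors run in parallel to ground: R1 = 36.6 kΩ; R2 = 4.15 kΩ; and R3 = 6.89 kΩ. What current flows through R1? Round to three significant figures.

Equivalent of the parallel group: R_p = 2.419 kΩ.
V_A = 27.4 × 2.419/10.49 = 6.319 V.
I(R1) = V_A / R1 = 6.319/36.6 = 0.1726 mA.
(Equivalently: I_total = 2.612 mA, then current-divider fraction G_k/ΣG = 0.06609.)

I ≈ 0.173 mA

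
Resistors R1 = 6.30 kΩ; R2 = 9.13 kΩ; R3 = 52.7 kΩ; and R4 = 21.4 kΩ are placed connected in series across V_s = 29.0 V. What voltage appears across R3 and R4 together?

Total series resistance ΣR = 6.30 + 9.13 + 52.7 + 21.4 = 89.53 kΩ.
R_{R3..R4} = 52.7 + 21.4 = 74.10 kΩ.
By the voltage-divider rule, V = 29.0 × 74.10/89.53 = 24.00 V.

V ≈ 24.0 V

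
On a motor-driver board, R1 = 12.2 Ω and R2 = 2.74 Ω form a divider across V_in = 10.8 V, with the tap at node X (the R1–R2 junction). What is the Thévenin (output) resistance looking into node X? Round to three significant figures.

R_th ≈ 2.24 Ω

Looking into X with the source shorted: R_th = R1·R2/(R1+R2) = 12.20 × 2.74/14.94 = 2.237 Ω.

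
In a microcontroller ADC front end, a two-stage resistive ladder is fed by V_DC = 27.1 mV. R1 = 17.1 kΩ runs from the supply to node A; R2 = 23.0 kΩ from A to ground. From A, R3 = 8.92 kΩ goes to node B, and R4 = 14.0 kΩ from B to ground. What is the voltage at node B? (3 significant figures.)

V_B ≈ 6.65 mV

The second stage (R3 + R4 = 22.92 kΩ) loads node A in parallel with R2.
R2 ‖ (R3+R4) = 11.48 kΩ.
V_A = 27.1 × 11.48/(17.1 + 11.48) = 10.89 mV.
Stage 2 is unloaded, so V_B = V_A · R4/(R3+R4) = 10.89 × 14.0/22.92 = 6.649 mV.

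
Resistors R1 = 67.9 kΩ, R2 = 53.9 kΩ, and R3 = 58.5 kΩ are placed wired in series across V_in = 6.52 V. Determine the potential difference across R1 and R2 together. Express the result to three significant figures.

ΣR = 67.9 + 53.9 + 58.5 = 180.3 kΩ.
R_{R1..R2} = 67.9 + 53.9 = 121.8 kΩ.
By the voltage-divider rule, V = 6.52 × 121.8/180.3 = 4.405 V.

V ≈ 4.40 V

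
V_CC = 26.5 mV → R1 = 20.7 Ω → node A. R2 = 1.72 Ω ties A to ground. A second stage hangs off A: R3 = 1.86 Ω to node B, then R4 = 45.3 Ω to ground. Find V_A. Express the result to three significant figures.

Node A sees R2 in parallel with the series input of stage 2, R3 + R4 = 47.16 Ω.
Effective lower resistance at A: R2 ‖ 47.16 = 1.659 Ω.
First divider: V_A = V_CC · 1.659/(20.7 + 1.659) = 1.967 mV.

V_A ≈ 1.97 mV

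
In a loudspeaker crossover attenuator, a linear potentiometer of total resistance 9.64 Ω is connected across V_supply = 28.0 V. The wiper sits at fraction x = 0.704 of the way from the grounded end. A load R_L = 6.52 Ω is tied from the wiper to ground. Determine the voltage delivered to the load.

Lower segment x·R_p = 6.787 Ω; upper segment (1−x)·R_p = 2.853 Ω.
R_L loads the lower segment: effective lower R = 3.325 Ω.
Then V_out = V_supply · 3.325/(2.853 + 3.325) = 15.07 V.
(Unloaded: V_out = x·V_supply = 19.7 V.)

V_out ≈ 15.1 V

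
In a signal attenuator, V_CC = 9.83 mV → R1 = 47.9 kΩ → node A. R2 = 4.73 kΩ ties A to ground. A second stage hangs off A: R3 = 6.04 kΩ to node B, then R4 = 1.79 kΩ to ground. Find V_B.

Node A sees R2 in parallel with the series input of stage 2, R3 + R4 = 7.830 kΩ.
Effective lower resistance at A: R2 ‖ 7.830 = 2.949 kΩ.
So V_A = 9.83 × 0.05799 = 0.5700 mV.
V_B = V_A × 0.2286 = 0.1303 mV.

V_B ≈ 0.130 mV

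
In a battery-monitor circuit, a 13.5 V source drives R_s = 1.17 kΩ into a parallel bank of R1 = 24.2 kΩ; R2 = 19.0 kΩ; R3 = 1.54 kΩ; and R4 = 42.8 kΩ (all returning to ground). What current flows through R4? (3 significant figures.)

Equivalent of the parallel group: R_p = 1.304 kΩ.
V_A = 13.5 × 1.304/2.474 = 7.116 V.
I(R4) = V_A / R4 = 7.116/42.8 = 0.1663 mA.

I ≈ 0.166 mA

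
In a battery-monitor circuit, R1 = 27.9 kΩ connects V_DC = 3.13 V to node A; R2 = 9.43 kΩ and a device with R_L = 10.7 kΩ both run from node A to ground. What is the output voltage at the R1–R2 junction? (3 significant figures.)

V_out ≈ 0.477 V

The load sits in parallel with R2, giving an effective lower resistance R2' = R2·R_L/(R2+R_L) = 5.012 kΩ.
Then V_out = V_DC · R2'/(R1 + R2') = 3.13 × 5.012/32.91 = 0.4767 V.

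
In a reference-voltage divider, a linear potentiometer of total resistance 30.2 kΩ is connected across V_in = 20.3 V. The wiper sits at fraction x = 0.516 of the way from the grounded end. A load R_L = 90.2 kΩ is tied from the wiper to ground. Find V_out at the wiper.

Split the track: R_lower = x·R_p = 15.58 kΩ, R_upper = (1−x)·R_p = 14.62 kΩ.
R_L loads the lower segment: effective lower R = 13.29 kΩ.
Loaded-divider output: V_out = 20.3 × 0.4762 = 9.667 V.

V_out ≈ 9.67 V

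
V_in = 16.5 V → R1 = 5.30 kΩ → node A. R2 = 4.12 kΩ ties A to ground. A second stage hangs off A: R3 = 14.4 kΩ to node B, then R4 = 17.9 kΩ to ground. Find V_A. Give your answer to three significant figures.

The second stage (R3 + R4 = 32.30 kΩ) loads node A in parallel with R2.
Effective lower resistance at A: R2 ‖ 32.30 = 3.654 kΩ.
First divider: V_A = V_in · 3.654/(5.30 + 3.654) = 6.733 V.

V_A ≈ 6.73 V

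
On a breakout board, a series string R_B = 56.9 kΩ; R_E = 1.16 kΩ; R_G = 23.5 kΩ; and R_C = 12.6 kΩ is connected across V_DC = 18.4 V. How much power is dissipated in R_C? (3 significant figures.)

Series current I = V_DC/ΣR = 18.4/94.16 = 0.1954 mA.
P = I²R = 0.03819 × 12.6 = 0.4811 mW.

P ≈ 0.481 mW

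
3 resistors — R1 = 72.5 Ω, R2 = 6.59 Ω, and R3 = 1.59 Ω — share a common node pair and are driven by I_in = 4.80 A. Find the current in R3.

I ≈ 3.80 A

Conductances: ΣG = 1/72.5 + 1/6.59 + 1/1.59 = 0.7945 (1/Ω).
R3 takes the fraction G_k/ΣG = 0.6289/0.7945 = 0.7916, so I = 4.80 × 0.7916 = 3.800 A.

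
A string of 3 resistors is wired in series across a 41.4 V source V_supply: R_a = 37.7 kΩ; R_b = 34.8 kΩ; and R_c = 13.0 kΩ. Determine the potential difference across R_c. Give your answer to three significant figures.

Total series resistance ΣR = 37.7 + 34.8 + 13.0 = 85.50 kΩ.
Voltage divider: V = V_supply · (13.00 / 85.50) = 41.4 × 0.1520 = 6.295 V.

V ≈ 6.29 V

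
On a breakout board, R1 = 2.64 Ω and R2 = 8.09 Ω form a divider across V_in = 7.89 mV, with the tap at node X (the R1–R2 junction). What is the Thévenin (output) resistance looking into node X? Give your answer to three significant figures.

R_th ≈ 1.99 Ω

Looking into X with the source shorted: R_th = R1·R2/(R1+R2) = 2.640 × 8.09/10.73 = 1.990 Ω.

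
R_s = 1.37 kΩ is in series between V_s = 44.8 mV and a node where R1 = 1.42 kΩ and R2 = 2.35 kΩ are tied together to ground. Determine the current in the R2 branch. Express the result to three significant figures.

Parallel bank: R_p = 1/(1/1.42 + 1/2.35) = 0.8851 kΩ.
V_A = 44.8 × 0.8851/2.255 = 17.58 mV.
I(R2) = V_A / R2 = 17.58/2.35 = 7.483 µA.

I ≈ 7.48 µA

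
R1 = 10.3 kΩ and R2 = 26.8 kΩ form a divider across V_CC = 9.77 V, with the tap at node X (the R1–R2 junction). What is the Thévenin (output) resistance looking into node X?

With V_CC suppressed (replaced by a short), R_th = R1 ‖ R2 = (10.30 × 26.8)/(10.30 + 26.8) = 7.440 kΩ.

R_th ≈ 7.44 kΩ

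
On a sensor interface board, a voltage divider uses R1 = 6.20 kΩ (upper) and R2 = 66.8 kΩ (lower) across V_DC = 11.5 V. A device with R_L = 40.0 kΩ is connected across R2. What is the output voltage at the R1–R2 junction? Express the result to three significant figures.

First combine the lower leg with the load: R2 ‖ R_L = 25.02 kΩ.
Now apply the divider: V_out = 11.5 × 0.8014 = 9.216 V.
(Unloaded it would be 10.5 V; the load pulls it down.)

V_out ≈ 9.22 V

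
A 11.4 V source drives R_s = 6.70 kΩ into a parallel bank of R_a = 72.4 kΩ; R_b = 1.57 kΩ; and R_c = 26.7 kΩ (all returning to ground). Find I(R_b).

Equivalent of the parallel group: R_p = 1.453 kΩ.
V_A = 11.4 × 1.453/8.153 = 2.032 V.
I(R_b) = V_A / R_b = 2.032/1.57 = 1.294 mA.

I ≈ 1.29 mA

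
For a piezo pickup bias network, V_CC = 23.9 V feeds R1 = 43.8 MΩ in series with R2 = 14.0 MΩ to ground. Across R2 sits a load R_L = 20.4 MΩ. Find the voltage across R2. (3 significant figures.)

V_out ≈ 3.81 V

R2 ‖ R_L = (14.0 × 20.4)/(14.0 + 20.4) = 8.302 MΩ.
Now apply the divider: V_out = 23.9 × 0.1593 = 3.808 V.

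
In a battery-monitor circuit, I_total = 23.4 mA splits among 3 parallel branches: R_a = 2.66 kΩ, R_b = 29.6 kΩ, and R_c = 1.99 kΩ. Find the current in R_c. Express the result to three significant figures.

I ≈ 12.9 mA

ΣG = 1/2.66 + 1/29.6 + 1/1.99 = 0.9122.
By the current-divider rule, I = I_total · G_k/ΣG = 23.4 × 0.5509 = 12.89 mA.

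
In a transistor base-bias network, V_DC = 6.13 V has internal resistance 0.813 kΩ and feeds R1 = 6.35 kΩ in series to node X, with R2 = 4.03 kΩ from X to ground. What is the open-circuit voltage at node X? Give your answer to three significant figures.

R1' = 0.813 + 6.35 = 7.163 kΩ (source resistance + R1).
Open-circuit (no load on X): V_th = V_DC · R2/(R1' + R2) = 6.13 × 4.03/(7.163 + 4.03) = 2.207 V.

V_th ≈ 2.21 V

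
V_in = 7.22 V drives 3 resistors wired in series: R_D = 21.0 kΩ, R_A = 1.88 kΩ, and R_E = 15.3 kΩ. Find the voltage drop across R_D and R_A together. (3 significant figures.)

V ≈ 4.33 V

ΣR = 21.0 + 1.88 + 15.3 = 38.18 kΩ.
R_{R_D..R_A} = 21.0 + 1.88 = 22.88 kΩ.
V = V_in · R/ΣR = 7.22 × 0.5993 = 4.327 V.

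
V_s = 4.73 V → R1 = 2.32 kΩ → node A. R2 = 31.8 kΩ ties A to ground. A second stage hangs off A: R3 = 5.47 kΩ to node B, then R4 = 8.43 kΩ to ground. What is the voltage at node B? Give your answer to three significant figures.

Node A sees R2 in parallel with the series input of stage 2, R3 + R4 = 13.90 kΩ.
Effective lower resistance at A: R2 ‖ 13.90 = 9.672 kΩ.
V_A = 4.73 × 9.672/(2.32 + 9.672) = 3.815 V.
Stage 2 is unloaded, so V_B = V_A · R4/(R3+R4) = 3.815 × 8.43/13.90 = 2.314 V.

V_B ≈ 2.31 V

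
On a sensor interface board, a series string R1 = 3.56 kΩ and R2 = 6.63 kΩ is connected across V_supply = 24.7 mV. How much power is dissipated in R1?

P ≈ 20.9 nW

The common current is I = 24.7/10.19 = 2.424 µA.
P(R1) = I²·R1 = (2.424)² × 3.56 = 20.92 nW.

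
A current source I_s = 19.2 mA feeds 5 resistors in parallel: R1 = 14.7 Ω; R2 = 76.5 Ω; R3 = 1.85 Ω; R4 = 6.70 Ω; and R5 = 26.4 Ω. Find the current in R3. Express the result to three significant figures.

I ≈ 12.8 mA

Conductances: ΣG = 1/14.7 + 1/76.5 + 1/1.85 + 1/6.70 + 1/26.4 = 0.8088 (1/Ω).
R3 takes the fraction G_k/ΣG = 0.5405/0.8088 = 0.6683, so I = 19.2 × 0.6683 = 12.83 mA.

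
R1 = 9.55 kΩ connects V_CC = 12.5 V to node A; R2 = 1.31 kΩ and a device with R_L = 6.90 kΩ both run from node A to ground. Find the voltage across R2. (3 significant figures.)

R2 ‖ R_L = (1.31 × 6.90)/(1.31 + 6.90) = 1.101 kΩ.
Voltage divider with the loaded lower leg: V_out = 12.5 × 1.101/(9.55 + 1.101) = 12.5 × 0.1034 = 1.292 V.

V_out ≈ 1.29 V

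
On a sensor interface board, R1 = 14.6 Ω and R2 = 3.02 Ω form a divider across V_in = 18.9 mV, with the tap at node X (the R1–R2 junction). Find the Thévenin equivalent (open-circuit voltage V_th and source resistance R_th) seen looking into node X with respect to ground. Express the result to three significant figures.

V_th is the unloaded tap voltage: V_in · R2/(R1+R2) = 18.9 × 0.1714 = 3.239 mV.
Zeroing V_in shorts the top of R1 to ground, so R_th = R1 ‖ R2 = 2.502 Ω.

V_th ≈ 3.24 mV, R_th ≈ 2.50 Ω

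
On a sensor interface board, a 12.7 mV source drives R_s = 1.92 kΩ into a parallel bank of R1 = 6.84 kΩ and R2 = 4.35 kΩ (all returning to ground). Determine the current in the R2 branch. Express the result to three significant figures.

Parallel bank: R_p = 1/(1/6.84 + 1/4.35) = 2.659 kΩ.
V_A = 12.7 × 2.659/4.579 = 7.375 mV.
Branch current I = V_A/R2 = 7.375/4.35 = 1.695 µA.
(Equivalently: I_total = 2.774 µA, then current-divider fraction G_k/ΣG = 0.6113.)

I ≈ 1.70 µA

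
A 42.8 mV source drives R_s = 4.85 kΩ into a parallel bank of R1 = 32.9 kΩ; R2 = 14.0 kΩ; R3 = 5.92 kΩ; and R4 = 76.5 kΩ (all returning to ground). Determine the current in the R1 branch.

I ≈ 0.547 µA

Parallel bank: R_p = 1/(1/32.9 + 1/14.0 + 1/5.92 + 1/76.5) = 3.523 kΩ.
V_A = 42.8 × 3.523/8.373 = 18.01 mV.
Branch current I = V_A/R1 = 18.01/32.9 = 0.5474 µA.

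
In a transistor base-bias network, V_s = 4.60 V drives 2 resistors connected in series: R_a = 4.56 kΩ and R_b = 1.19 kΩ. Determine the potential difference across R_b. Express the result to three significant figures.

V ≈ 0.952 V

ΣR = 4.56 + 1.19 = 5.750 kΩ.
Voltage divider: V = V_s · (1.190 / 5.750) = 4.60 × 0.2070 = 0.9520 V.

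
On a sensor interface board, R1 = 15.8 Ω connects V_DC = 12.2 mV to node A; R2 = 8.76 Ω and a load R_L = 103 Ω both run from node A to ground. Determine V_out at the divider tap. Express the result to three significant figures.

V_out ≈ 4.13 mV

First combine the lower leg with the load: R2 ‖ R_L = 8.073 Ω.
Voltage divider with the loaded lower leg: V_out = 12.2 × 8.073/(15.8 + 8.073) = 12.2 × 0.3382 = 4.126 mV.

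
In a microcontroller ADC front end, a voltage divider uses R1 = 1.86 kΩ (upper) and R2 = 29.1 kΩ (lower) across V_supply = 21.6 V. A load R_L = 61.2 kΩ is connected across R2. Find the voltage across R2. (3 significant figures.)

V_out ≈ 19.7 V

First combine the lower leg with the load: R2 ‖ R_L = 19.72 kΩ.
Voltage divider with the loaded lower leg: V_out = 21.6 × 19.72/(1.86 + 19.72) = 21.6 × 0.9138 = 19.74 V.
(Unloaded it would be 20.3 V; the load pulls it down.)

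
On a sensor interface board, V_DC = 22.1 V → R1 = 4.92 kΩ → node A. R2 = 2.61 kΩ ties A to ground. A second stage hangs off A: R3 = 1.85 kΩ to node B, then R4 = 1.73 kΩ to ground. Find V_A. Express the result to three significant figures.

V_A ≈ 5.19 V

The second stage (R3 + R4 = 3.580 kΩ) loads node A in parallel with R2.
R2 ‖ (R3+R4) = 1.509 kΩ.
V_A = 22.1 × 1.509/(4.92 + 1.509) = 5.189 V.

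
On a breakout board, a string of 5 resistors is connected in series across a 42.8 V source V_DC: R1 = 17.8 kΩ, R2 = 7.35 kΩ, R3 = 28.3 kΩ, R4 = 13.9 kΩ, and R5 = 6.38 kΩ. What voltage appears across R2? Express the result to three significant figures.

ΣR = 17.8 + 7.35 + 28.3 + 13.9 + 6.38 = 73.73 kΩ.
V = V_DC · R/ΣR = 42.8 × 0.09969 = 4.267 V.

V ≈ 4.27 V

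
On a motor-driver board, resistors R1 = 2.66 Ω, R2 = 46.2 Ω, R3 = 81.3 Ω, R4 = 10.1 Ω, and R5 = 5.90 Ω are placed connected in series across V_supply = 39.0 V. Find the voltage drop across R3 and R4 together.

Series total: ΣR = 2.66 + 46.2 + 81.3 + 10.1 + 5.90 = 146.2 Ω.
R_{R3..R4} = 81.3 + 10.1 = 91.40 Ω.
V = V_supply · R/ΣR = 39.0 × 0.6253 = 24.39 V.

V ≈ 24.4 V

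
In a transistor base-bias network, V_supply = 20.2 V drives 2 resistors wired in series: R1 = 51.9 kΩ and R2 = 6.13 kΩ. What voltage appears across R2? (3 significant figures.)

ΣR = 51.9 + 6.13 = 58.03 kΩ.
By the voltage-divider rule, V = 20.2 × 6.130/58.03 = 2.134 V.

V ≈ 2.13 V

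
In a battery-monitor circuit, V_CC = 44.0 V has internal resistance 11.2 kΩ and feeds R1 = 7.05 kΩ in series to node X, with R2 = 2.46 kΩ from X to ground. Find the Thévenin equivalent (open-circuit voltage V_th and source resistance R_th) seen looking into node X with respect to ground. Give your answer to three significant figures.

V_th ≈ 5.23 V, R_th ≈ 2.17 kΩ

R1' = 11.2 + 7.05 = 18.25 kΩ (source resistance + R1).
V_th is the unloaded tap voltage: V_CC · R2/(R1'+R2) = 44.0 × 0.1188 = 5.226 V.
Zeroing V_CC shorts the top of R1' to ground, so R_th = R1' ‖ R2 = 2.168 kΩ.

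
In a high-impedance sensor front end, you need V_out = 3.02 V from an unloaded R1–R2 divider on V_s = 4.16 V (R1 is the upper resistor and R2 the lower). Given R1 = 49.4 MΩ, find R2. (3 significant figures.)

R2 ≈ 131 MΩ

Required fraction k = V_out/V_s = 0.7260.
Rearranging, R2 = R1·k/(1−k) = 49.4 × 2.649 = 130.9 MΩ.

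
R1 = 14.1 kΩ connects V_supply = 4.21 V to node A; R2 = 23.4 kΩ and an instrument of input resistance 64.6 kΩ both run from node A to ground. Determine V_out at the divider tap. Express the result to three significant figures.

First combine the lower leg with the load: R2 ‖ R_L = 17.18 kΩ.
Then V_out = V_supply · R2'/(R1 + R2') = 4.21 × 17.18/31.28 = 2.312 V.

V_out ≈ 2.31 V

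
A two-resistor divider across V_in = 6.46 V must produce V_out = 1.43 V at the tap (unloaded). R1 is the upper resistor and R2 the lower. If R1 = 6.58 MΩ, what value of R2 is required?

The divider ratio is R2/(R1+R2) = 1.43/6.46 = 0.2214.
R2 = R1 · 0.2214/(1 − 0.2214) = 1.871 MΩ.

R2 ≈ 1.87 MΩ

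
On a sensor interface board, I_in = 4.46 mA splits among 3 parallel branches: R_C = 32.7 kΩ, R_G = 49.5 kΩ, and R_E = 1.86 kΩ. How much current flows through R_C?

I ≈ 0.232 mA

ΣG = 1/32.7 + 1/49.5 + 1/1.86 = 0.5884.
Current divider: I(R_C) = I_in · G_k/ΣG = 4.46 × (0.03058/0.5884) = 4.46 × 0.05197 = 0.2318 mA.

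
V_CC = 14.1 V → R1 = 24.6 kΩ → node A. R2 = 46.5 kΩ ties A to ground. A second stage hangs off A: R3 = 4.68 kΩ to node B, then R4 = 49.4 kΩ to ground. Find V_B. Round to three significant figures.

Node A sees R2 in parallel with the series input of stage 2, R3 + R4 = 54.08 kΩ.
R2 ‖ (R3+R4) = 25.00 kΩ.
First divider: V_A = V_CC · 25.00/(24.6 + 25.00) = 7.107 V.
Stage 2 is unloaded, so V_B = V_A · R4/(R3+R4) = 7.107 × 49.4/54.08 = 6.492 V.

V_B ≈ 6.49 V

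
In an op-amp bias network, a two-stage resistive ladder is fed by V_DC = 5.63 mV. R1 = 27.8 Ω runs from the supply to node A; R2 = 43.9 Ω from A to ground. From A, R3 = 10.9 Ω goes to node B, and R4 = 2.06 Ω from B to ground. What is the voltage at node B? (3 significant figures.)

V_B ≈ 0.237 mV

Node A sees R2 in parallel with the series input of stage 2, R3 + R4 = 12.96 Ω.
R2 ‖ (R3+R4) = 10.01 Ω.
So V_A = 5.63 × 0.2647 = 1.490 mV.
Stage 2 is unloaded, so V_B = V_A · R4/(R3+R4) = 1.490 × 2.06/12.96 = 0.2368 mV.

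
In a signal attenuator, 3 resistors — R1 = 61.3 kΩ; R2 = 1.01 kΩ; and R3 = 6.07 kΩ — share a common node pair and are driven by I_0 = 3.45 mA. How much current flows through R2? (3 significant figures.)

I ≈ 2.92 mA

Conductances: ΣG = 1/61.3 + 1/1.01 + 1/6.07 = 1.171 (1/kΩ).
R2 takes the fraction G_k/ΣG = 0.9901/1.171 = 0.8454, so I = 3.45 × 0.8454 = 2.917 mA.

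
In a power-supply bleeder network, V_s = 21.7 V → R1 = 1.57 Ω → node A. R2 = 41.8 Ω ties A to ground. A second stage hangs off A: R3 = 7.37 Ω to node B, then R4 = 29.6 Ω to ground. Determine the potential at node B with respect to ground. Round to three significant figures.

V_B ≈ 16.1 V

Looking into the second stage from A: R3 + R4 = 36.97 Ω appears in parallel with R2.
R2 ‖ (R3+R4) = 19.62 Ω.
V_A = 21.7 × 19.62/(1.57 + 19.62) = 20.09 V.
Stage 2 is unloaded, so V_B = V_A · R4/(R3+R4) = 20.09 × 29.6/36.97 = 16.09 V.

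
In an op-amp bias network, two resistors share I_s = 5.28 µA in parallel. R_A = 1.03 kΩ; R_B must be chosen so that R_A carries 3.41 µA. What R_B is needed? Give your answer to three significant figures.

R_B ≈ 1.88 kΩ

In a two-way split, I_A/I_s = R_B/(R_A + R_B).
With f = 0.6458, R_B = R_A · f/(1−f) = 1.03 × 1.824 = 1.878 kΩ.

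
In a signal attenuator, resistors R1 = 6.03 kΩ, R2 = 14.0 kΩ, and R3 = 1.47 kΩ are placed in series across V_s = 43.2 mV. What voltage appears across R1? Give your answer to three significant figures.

V ≈ 12.1 mV

Total series resistance ΣR = 6.03 + 14.0 + 1.47 = 21.50 kΩ.
V = V_s · R/ΣR = 43.2 × 0.2805 = 12.12 mV.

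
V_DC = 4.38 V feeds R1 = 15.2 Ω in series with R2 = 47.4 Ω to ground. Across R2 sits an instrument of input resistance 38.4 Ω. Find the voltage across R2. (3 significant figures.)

V_out ≈ 2.55 V

R2 ‖ R_L = (47.4 × 38.4)/(47.4 + 38.4) = 21.21 Ω.
Now apply the divider: V_out = 4.38 × 0.5826 = 2.552 V.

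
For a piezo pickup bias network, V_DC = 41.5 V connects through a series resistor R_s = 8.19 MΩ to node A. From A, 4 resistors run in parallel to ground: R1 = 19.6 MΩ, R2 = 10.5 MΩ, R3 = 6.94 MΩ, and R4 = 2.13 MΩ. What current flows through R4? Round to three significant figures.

Parallel bank: R_p = 1/(1/19.6 + 1/10.5 + 1/6.94 + 1/2.13) = 1.316 MΩ.
V_A = 41.5 × 1.316/9.506 = 5.746 V.
I(R4) = V_A / R4 = 5.746/2.13 = 2.697 µA.
(Check via current divider: I_total = 4.366 µA; share G_k/ΣG = 0.6179 → same result.)

I ≈ 2.70 µA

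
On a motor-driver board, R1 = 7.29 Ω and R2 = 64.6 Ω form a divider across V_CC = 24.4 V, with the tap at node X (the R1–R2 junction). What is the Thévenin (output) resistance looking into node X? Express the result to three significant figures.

R_th ≈ 6.55 Ω

Looking into X with the source shorted: R_th = R1·R2/(R1+R2) = 7.290 × 64.6/71.89 = 6.551 Ω.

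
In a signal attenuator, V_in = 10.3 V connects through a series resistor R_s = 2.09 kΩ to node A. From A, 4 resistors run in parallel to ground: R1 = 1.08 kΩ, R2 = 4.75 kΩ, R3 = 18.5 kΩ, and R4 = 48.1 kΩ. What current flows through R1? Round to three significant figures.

I ≈ 2.70 mA

Parallel bank: R_p = 1/(1/1.08 + 1/4.75 + 1/18.5 + 1/48.1) = 0.8256 kΩ.
V_A = 10.3 × 0.8256/2.916 = 2.917 V.
I(R1) = V_A / R1 = 2.917/1.08 = 2.700 mA.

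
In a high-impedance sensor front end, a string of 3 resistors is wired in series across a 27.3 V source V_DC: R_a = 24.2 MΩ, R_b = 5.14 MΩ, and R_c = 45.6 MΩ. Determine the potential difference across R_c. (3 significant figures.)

Series total: ΣR = 24.2 + 5.14 + 45.6 = 74.94 MΩ.
Voltage divider: V = V_DC · (45.60 / 74.94) = 27.3 × 0.6085 = 16.61 V.

V ≈ 16.6 V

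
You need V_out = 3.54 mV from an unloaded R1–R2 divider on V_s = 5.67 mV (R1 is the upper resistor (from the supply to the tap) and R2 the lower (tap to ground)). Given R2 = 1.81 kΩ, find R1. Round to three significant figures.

V_out/V_s = R2/(R1+R2) = 0.6243.
So R1 = R2 · (V_s/V_out − 1) = 1.81 × (5.67/3.54 − 1) = 1.81 × 0.6017 = 1.089 kΩ.

R1 ≈ 1.09 kΩ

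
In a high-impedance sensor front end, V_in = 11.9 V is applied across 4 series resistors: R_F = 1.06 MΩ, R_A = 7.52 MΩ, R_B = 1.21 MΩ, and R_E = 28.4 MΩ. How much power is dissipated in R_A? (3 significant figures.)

Series current I = V_in/ΣR = 11.9/38.19 = 0.3116 µA.
P = I²R = 0.09709 × 7.52 = 0.7302 µW.

P ≈ 0.730 µW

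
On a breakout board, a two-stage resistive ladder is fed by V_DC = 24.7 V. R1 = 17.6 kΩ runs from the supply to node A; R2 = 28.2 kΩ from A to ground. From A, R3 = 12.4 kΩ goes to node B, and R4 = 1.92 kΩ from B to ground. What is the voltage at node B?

V_B ≈ 1.16 V

The second stage (R3 + R4 = 14.32 kΩ) loads node A in parallel with R2.
Effective lower resistance at A: R2 ‖ 14.32 = 9.497 kΩ.
So V_A = 24.7 × 0.3505 = 8.657 V.
Then the unloaded second divider: V_B = V_A × R4/(R3+R4) = 8.657 × 0.1341 = 1.161 V.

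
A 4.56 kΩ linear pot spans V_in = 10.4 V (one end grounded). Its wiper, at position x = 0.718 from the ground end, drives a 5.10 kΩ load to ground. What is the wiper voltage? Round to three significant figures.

V_out ≈ 6.32 V

Split the track: R_lower = x·R_p = 3.274 kΩ, R_upper = (1−x)·R_p = 1.286 kΩ.
Lower segment in parallel with the load: 3.274 ‖ 5.10 = 1.994 kΩ.
Then V_out = V_in · 1.994/(1.286 + 1.994) = 6.323 V.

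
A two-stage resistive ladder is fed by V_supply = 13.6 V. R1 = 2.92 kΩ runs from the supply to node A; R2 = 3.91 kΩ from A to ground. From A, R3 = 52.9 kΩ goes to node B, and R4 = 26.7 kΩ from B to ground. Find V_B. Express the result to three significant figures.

Node A sees R2 in parallel with the series input of stage 2, R3 + R4 = 79.60 kΩ.
R2 ‖ (R3+R4) = 3.727 kΩ.
First divider: V_A = V_supply · 3.727/(2.92 + 3.727) = 7.626 V.
Stage 2 is unloaded, so V_B = V_A · R4/(R3+R4) = 7.626 × 26.7/79.60 = 2.558 V.

V_B ≈ 2.56 V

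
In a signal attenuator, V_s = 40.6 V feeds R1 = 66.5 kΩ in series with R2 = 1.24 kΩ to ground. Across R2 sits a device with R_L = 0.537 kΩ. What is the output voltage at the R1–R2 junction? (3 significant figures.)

R2 ‖ R_L = (1.24 × 0.537)/(1.24 + 0.537) = 0.3747 kΩ.
Now apply the divider: V_out = 40.6 × 0.005603 = 0.2275 V.

V_out ≈ 0.227 V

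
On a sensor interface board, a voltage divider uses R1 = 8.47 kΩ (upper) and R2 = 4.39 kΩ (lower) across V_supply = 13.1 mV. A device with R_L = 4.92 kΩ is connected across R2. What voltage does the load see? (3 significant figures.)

R2 ‖ R_L = (4.39 × 4.92)/(4.39 + 4.92) = 2.320 kΩ.
Then V_out = V_supply · R2'/(R1 + R2') = 13.1 × 2.320/10.79 = 2.817 mV.

V_out ≈ 2.82 mV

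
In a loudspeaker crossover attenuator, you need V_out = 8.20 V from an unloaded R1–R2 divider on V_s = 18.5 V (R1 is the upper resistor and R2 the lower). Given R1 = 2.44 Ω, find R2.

The divider ratio is R2/(R1+R2) = 8.20/18.5 = 0.4432.
So R2 = R1 · V_out/(V_s − V_out) = 2.44 × 8.20/(18.5 − 8.20) = 2.44 × 0.7961 = 1.943 Ω.

R2 ≈ 1.94 Ω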